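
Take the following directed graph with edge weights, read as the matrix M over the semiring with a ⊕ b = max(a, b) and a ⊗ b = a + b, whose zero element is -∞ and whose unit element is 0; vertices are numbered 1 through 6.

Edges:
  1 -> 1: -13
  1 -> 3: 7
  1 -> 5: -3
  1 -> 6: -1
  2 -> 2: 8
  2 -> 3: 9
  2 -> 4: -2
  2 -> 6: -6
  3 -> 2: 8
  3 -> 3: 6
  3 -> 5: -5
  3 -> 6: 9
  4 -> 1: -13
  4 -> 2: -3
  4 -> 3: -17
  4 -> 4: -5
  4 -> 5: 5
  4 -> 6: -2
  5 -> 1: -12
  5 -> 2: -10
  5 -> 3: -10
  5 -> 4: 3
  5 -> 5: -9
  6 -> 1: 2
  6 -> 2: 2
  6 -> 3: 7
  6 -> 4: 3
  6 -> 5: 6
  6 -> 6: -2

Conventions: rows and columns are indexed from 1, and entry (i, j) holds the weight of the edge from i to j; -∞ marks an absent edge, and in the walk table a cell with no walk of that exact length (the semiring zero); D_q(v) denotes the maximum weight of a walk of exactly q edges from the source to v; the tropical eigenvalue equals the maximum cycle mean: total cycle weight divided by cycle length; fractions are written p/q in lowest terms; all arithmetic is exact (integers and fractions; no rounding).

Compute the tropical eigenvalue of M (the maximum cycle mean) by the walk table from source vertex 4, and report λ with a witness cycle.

q=0: [-∞, -∞, -∞, 0, -∞, -∞]
q=1: [-13, -3, -17, -5, 5, -2]
q=2: [0, 5, 6, 8, 4, -4]
q=3: [-2, 14, 14, 7, 13, 15]
q=4: [17, 22, 23, 18, 21, 23]
q=5: [25, 31, 31, 26, 29, 32]
q=6: [34, 39, 40, 35, 38, 40]
Optimal cycle mean attained by: cycle 2->3->2, total 9 + 8, length 2.
Answer: λ = 17/2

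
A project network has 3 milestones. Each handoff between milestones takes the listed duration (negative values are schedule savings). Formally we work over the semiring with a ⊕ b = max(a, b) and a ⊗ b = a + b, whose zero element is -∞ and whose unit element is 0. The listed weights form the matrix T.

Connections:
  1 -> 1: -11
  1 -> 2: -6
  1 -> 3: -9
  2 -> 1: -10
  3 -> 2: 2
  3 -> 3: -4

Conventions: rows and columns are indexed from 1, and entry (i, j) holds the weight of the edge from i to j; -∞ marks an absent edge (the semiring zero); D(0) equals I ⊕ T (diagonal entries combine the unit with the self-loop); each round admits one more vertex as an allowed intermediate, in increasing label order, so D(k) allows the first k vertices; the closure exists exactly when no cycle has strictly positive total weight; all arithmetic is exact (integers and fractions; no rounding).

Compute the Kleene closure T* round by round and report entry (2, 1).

D(0):
  [0, -6, -9]
  [-10, 0, -∞]
  [-∞, 2, 0]
D(1):
  [0, -6, -9]
  [-10, 0, -19]
  [-∞, 2, 0]
D(2):
  [0, -6, -9]
  [-10, 0, -19]
  [-8, 2, 0]
D(3):
  [0, -6, -9]
  [-10, 0, -19]
  [-8, 2, 0]
Answer: T*[2][1] = -10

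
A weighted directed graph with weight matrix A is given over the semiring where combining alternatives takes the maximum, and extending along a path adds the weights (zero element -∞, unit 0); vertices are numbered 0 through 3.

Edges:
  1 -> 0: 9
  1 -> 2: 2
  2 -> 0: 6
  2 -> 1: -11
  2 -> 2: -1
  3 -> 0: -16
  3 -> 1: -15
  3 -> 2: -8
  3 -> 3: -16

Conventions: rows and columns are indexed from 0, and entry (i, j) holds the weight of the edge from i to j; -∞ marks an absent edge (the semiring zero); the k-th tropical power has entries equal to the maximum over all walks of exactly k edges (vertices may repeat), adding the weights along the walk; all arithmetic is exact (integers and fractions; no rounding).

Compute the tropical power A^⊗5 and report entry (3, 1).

A^⊗2:
  [-∞, -∞, -∞, -∞]
  [8, -9, 1, -∞]
  [5, -12, -2, -∞]
  [-2, -19, -9, -32]
A^⊗3:
  [-∞, -∞, -∞, -∞]
  [7, -10, 0, -∞]
  [4, -13, -3, -∞]
  [-3, -20, -10, -48]
A^⊗4:
  [-∞, -∞, -∞, -∞]
  [6, -11, -1, -∞]
  [3, -14, -4, -∞]
  [-4, -21, -11, -64]
A^⊗5:
  [-∞, -∞, -∞, -∞]
  [5, -12, -2, -∞]
  [2, -15, -5, -∞]
  [-5, -22, -12, -80]
Key observation: the optimum is the walk 3->2->2->2->2->1, with weight (-8) + (-1) + (-1) + (-1) + (-11) = -22.
Optimal value attained by: walk 3->2->2->2->2->1.
Answer: (A^⊗5)[3][1] = -22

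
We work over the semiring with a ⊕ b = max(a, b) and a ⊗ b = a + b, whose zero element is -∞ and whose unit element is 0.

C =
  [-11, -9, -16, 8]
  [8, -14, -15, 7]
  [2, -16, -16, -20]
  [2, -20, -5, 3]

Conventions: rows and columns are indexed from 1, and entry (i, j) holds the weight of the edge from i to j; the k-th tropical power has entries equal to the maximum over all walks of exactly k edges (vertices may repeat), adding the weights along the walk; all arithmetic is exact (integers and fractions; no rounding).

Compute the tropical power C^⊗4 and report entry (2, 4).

C^⊗2:
  [10, -12, 3, 11]
  [9, -1, 2, 16]
  [-8, -7, -14, 10]
  [5, -7, -2, 10]
C^⊗3:
  [13, 1, 6, 18]
  [18, 0, 11, 19]
  [12, -10, 5, 13]
  [12, -4, 5, 13]
C^⊗4:
  [20, 4, 13, 21]
  [21, 9, 14, 26]
  [15, 3, 8, 20]
  [15, 3, 8, 20]
Key observation: the optimum is the walk 2->1->4->1->4, with weight 8 + 8 + 2 + 8 = 26.
Optimal value attained by: walk 2->1->4->1->4.
Answer: (C^⊗4)[2][4] = 26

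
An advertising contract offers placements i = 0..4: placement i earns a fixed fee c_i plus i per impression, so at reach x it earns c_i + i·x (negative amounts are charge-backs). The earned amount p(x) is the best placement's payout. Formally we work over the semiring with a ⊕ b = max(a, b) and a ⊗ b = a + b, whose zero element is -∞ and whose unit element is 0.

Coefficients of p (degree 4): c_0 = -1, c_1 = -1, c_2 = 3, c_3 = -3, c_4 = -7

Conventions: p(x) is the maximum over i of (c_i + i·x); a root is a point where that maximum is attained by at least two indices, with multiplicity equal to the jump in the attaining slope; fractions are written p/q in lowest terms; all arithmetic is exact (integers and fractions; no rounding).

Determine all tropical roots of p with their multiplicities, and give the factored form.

hull edge (i=0, c=-1) to (i=2, c=3): slope 2, span 2
hull edge (i=2, c=3) to (i=4, c=-7): slope -5, span 2
Factored form: p(x) = -7 ⊗ (x ⊕ (-2)) ⊗ (x ⊕ (-2)) ⊗ (x ⊕ 5) ⊗ (x ⊕ 5)
Answer: roots = -2 (mult 2), 5 (mult 2)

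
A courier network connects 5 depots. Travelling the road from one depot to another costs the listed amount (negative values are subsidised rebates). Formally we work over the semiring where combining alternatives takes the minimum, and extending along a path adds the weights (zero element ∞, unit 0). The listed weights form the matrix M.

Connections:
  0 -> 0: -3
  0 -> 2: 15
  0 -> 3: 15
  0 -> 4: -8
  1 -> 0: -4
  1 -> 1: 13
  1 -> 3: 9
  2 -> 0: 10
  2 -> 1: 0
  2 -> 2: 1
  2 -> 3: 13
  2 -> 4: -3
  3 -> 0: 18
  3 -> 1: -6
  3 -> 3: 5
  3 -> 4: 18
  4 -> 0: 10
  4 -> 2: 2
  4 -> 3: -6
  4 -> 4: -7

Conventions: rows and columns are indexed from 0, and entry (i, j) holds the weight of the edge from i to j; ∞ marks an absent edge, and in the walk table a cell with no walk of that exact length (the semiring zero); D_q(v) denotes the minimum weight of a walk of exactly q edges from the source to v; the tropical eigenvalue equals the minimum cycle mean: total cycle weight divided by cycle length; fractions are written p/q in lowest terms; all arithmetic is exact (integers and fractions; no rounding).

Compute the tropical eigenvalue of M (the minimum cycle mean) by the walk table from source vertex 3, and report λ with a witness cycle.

q=0: [∞, ∞, ∞, 0, ∞]
q=1: [18, -6, ∞, 5, 18]
q=2: [-10, -1, 20, 3, 10]
q=3: [-13, -3, 5, 4, -18]
q=4: [-16, -2, -16, -24, -25]
q=5: [-19, -30, -23, -31, -32]
Optimal cycle mean attained by: cycle 4->4, total (-7), length 1.
Answer: λ = -7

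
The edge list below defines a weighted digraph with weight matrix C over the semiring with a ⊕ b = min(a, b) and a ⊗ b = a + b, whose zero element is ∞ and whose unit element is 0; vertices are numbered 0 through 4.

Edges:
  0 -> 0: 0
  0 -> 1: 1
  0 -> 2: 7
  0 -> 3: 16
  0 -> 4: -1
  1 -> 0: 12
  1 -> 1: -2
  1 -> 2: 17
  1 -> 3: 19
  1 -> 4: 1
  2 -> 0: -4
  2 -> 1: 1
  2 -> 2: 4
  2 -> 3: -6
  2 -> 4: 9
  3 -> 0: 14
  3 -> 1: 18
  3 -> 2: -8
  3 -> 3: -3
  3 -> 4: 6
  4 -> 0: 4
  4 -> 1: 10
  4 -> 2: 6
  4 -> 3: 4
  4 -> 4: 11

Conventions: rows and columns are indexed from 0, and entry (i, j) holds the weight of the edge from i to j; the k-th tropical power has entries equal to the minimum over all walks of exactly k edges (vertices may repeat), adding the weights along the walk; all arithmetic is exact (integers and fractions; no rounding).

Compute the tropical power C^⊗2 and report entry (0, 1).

C^⊗2:
  [0, -1, 5, 1, -1]
  [5, -4, 7, 5, -1]
  [-4, -3, -14, -9, -5]
  [-12, -7, -11, -14, 1]
  [2, 5, -4, 0, 3]
Key observation: the optimum is the walk 0->1->1, with weight 1 + (-2) = -1.
Optimal value attained by: walk 0->1->1.
Answer: (C^⊗2)[0][1] = -1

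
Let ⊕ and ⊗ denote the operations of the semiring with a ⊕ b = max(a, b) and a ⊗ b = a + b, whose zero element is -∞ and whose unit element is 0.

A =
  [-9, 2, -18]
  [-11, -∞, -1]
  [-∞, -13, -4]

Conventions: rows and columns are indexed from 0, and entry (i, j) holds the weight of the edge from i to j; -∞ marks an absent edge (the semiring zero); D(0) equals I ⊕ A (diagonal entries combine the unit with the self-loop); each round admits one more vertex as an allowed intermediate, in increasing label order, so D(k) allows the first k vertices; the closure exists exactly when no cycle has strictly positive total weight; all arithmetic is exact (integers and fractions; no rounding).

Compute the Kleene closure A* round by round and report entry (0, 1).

D(0):
  [0, 2, -18]
  [-11, 0, -1]
  [-∞, -13, 0]
D(1):
  [0, 2, -18]
  [-11, 0, -1]
  [-∞, -13, 0]
D(2):
  [0, 2, 1]
  [-11, 0, -1]
  [-24, -13, 0]
D(3):
  [0, 2, 1]
  [-11, 0, -1]
  [-24, -13, 0]
Answer: A*[0][1] = 2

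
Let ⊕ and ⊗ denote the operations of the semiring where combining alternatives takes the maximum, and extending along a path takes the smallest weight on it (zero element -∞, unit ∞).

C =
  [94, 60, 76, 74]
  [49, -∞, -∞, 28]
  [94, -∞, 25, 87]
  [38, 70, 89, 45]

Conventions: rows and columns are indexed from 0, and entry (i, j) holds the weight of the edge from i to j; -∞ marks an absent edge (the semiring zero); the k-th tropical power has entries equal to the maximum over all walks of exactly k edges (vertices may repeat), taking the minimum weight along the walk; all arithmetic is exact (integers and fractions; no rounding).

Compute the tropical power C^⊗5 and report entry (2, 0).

C^⊗2:
  [94, 70, 76, 76]
  [49, 49, 49, 49]
  [94, 70, 87, 74]
  [89, 45, 45, 87]
C^⊗3:
  [94, 70, 76, 76]
  [49, 49, 49, 49]
  [94, 70, 76, 87]
  [89, 70, 87, 74]
C^⊗4:
  [94, 70, 76, 76]
  [49, 49, 49, 49]
  [94, 70, 87, 76]
  [89, 70, 76, 87]
C^⊗5:
  [94, 70, 76, 76]
  [49, 49, 49, 49]
  [94, 70, 76, 87]
  [89, 70, 87, 76]
Key observation: the optimum is the walk 2->0->0->0->0->0, with weight 94 min 94 min 94 min 94 min 94 = 94.
Optimal value attained by: walk 2->0->0->0->0->0.
Answer: (C^⊗5)[2][0] = 94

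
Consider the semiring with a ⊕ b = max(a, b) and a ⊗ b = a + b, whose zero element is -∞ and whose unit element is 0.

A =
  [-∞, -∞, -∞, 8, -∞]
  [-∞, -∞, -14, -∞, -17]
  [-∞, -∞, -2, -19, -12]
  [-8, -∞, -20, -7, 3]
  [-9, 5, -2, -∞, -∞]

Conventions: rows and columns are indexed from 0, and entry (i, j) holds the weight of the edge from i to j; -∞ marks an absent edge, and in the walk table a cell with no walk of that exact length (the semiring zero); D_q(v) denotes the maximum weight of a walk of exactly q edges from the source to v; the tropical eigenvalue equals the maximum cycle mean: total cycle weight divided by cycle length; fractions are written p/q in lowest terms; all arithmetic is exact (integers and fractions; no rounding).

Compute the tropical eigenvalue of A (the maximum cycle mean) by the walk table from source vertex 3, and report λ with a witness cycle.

q=0: [-∞, -∞, -∞, 0, -∞]
q=1: [-8, -∞, -20, -7, 3]
q=2: [-6, 8, 1, 0, -4]
q=3: [-8, 1, -1, 2, 3]
q=4: [-6, 8, 1, 0, 5]
q=5: [-4, 10, 3, 2, 3]
Optimal cycle mean attained by: cycle 0->3->4->0, total 8 + 3 + (-9), length 3.
Answer: λ = 2/3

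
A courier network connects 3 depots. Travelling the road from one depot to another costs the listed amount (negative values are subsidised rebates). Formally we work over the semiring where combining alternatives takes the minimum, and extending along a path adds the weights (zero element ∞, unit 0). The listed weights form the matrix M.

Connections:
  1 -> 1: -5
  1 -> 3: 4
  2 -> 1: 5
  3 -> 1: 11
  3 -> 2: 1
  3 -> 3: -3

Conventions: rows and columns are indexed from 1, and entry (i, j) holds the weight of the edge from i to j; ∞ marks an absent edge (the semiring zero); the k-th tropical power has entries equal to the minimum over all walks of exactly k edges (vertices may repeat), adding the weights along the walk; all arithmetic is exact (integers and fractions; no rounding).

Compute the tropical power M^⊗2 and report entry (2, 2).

M^⊗2:
  [-10, 5, -1]
  [0, ∞, 9]
  [6, -2, -6]
Key observation: no walk of exactly 2 edges connects these vertices, so the entry is the semiring zero.
Answer: (M^⊗2)[2][2] = ∞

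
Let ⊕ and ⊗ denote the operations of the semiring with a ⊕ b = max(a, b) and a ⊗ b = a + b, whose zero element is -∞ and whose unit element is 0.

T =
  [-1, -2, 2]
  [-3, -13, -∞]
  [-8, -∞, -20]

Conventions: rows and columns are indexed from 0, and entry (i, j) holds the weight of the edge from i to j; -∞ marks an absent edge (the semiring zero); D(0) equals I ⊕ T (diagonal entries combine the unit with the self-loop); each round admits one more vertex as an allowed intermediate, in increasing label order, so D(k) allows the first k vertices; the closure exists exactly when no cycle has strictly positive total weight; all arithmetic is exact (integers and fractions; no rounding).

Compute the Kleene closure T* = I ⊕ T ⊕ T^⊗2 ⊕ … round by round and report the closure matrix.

D(0):
  [0, -2, 2]
  [-3, 0, -∞]
  [-8, -∞, 0]
D(1):
  [0, -2, 2]
  [-3, 0, -1]
  [-8, -10, 0]
D(2):
  [0, -2, 2]
  [-3, 0, -1]
  [-8, -10, 0]
D(3):
  [0, -2, 2]
  [-3, 0, -1]
  [-8, -10, 0]
Answer: T* = [[0, -2, 2], [-3, 0, -1], [-8, -10, 0]]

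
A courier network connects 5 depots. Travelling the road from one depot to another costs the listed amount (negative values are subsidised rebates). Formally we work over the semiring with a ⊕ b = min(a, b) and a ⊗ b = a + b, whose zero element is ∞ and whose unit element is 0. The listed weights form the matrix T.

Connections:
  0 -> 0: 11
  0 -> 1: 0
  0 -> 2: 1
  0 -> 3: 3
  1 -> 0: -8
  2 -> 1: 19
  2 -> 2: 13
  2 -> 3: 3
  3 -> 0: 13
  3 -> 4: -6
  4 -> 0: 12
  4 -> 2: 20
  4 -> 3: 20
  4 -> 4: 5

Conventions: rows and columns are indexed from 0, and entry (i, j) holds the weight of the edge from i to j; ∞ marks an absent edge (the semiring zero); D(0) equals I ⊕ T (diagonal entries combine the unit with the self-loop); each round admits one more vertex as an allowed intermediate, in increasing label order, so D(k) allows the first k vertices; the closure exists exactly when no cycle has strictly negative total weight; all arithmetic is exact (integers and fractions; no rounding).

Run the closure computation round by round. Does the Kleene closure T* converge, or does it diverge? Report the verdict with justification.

D(0):
  [0, 0, 1, 3, ∞]
  [-8, 0, ∞, ∞, ∞]
  [∞, 19, 0, 3, ∞]
  [13, ∞, ∞, 0, -6]
  [12, ∞, 20, 20, 0]
Detection: at round 1, diagonal entry (1, 1) turns strictly negative.
Key observation: the cycle 1->0->1 has total weight (-8) + 0, which is strictly negative.
Answer: DIVERGES — negative cycle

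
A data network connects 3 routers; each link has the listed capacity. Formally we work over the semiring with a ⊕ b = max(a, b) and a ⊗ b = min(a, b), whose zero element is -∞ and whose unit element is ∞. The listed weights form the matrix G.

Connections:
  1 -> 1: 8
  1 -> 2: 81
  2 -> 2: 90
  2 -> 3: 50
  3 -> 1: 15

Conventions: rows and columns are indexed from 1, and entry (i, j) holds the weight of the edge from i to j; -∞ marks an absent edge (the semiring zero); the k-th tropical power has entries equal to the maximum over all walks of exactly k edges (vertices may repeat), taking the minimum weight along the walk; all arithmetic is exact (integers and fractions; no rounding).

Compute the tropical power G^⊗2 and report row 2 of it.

G^⊗2:
  [8, 81, 50]
  [15, 90, 50]
  [8, 15, -∞]
Answer: row 2 of G^⊗2 = [15, 90, 50]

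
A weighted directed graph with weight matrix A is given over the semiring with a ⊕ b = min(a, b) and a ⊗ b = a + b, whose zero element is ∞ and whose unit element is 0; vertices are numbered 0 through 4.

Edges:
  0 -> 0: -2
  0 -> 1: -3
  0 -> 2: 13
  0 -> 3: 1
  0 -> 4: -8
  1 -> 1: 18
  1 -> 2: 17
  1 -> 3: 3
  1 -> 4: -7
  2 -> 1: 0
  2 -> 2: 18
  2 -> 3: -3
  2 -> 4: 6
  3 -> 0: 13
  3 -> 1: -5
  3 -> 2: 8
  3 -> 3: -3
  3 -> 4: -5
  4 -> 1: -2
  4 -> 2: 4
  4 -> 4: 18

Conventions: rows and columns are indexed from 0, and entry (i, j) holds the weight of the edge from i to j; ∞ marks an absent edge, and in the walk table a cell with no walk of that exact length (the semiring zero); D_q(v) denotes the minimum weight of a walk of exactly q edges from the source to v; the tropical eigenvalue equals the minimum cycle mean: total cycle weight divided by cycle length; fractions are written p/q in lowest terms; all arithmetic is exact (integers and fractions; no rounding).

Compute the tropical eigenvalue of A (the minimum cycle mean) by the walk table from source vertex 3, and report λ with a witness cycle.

q=0: [∞, ∞, ∞, 0, ∞]
q=1: [13, -5, 8, -3, -5]
q=2: [10, -8, -1, -6, -12]
q=3: [7, -14, -8, -9, -15]
q=4: [4, -17, -11, -12, -21]
q=5: [1, -23, -17, -15, -24]
Optimal cycle mean attained by: cycle 1->4->1, total (-7) + (-2), length 2.
Answer: λ = -9/2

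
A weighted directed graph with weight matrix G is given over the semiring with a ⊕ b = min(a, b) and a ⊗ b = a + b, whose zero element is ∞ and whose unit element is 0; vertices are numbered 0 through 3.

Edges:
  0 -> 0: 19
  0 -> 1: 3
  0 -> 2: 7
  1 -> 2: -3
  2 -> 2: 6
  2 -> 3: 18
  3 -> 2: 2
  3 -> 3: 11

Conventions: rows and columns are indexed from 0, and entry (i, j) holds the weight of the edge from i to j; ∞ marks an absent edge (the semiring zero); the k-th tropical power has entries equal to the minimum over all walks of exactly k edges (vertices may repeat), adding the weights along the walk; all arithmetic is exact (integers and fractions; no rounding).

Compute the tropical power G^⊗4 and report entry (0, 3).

G^⊗2:
  [38, 22, 0, 25]
  [∞, ∞, 3, 15]
  [∞, ∞, 12, 24]
  [∞, ∞, 8, 20]
G^⊗3:
  [57, 41, 6, 18]
  [∞, ∞, 9, 21]
  [∞, ∞, 18, 30]
  [∞, ∞, 14, 26]
G^⊗4:
  [76, 60, 12, 24]
  [∞, ∞, 15, 27]
  [∞, ∞, 24, 36]
  [∞, ∞, 20, 32]
Key observation: the optimum is the walk 0->1->2->2->3, with weight 3 + (-3) + 6 + 18 = 24.
Optimal value attained by: walk 0->1->2->2->3.
Answer: (G^⊗4)[0][3] = 24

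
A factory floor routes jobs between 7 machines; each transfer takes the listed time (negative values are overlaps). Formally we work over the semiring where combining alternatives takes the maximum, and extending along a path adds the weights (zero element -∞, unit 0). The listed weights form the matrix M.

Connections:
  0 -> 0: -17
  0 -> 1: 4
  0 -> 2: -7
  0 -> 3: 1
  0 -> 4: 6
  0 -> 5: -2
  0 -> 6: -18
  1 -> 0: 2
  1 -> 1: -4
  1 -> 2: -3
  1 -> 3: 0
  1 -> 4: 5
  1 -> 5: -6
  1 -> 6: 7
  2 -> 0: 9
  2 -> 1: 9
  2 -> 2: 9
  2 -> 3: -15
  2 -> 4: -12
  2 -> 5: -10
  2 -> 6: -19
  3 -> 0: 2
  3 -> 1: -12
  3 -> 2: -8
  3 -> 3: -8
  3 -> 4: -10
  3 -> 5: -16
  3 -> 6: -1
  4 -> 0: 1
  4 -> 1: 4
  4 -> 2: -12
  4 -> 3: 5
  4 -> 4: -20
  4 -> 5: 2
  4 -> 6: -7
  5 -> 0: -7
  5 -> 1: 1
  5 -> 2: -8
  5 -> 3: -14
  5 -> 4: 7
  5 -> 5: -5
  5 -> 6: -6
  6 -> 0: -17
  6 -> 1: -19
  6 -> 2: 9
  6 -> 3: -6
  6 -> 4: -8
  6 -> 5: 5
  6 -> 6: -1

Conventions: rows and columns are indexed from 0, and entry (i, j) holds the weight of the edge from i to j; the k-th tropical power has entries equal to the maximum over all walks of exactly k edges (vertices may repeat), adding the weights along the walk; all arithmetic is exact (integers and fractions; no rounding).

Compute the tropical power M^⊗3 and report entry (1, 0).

M^⊗2:
  [7, 10, 2, 11, 9, 8, 11]
  [6, 9, 16, 10, 8, 12, 6]
  [18, 18, 18, 10, 15, 7, 16]
  [1, 6, 8, 3, 8, 4, -2]
  [7, 5, 2, 4, 9, -1, 11]
  [8, 11, 3, 12, 6, 9, 8]
  [18, 18, 18, -3, 12, 4, -1]
M^⊗3:
  [13, 13, 20, 14, 15, 16, 17]
  [25, 25, 25, 13, 19, 11, 16]
  [27, 27, 27, 20, 24, 21, 25]
  [17, 17, 17, 13, 11, 10, 13]
  [11, 13, 20, 14, 13, 16, 12]
  [14, 12, 17, 11, 16, 13, 18]
  [27, 27, 27, 19, 24, 16, 25]
Key observation: the optimum is the walk 1->6->2->0, with weight 7 + 9 + 9 = 25.
Optimal value attained by: walk 1->6->2->0.
Answer: (M^⊗3)[1][0] = 25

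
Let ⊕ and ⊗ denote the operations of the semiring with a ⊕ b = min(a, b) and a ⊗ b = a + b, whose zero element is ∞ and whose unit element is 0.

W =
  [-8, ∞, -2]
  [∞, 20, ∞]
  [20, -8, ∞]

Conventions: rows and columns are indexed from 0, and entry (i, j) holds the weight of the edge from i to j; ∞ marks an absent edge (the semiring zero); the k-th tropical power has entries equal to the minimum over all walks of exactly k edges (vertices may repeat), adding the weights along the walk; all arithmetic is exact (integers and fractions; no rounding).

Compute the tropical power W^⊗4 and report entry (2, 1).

W^⊗2:
  [-16, -10, -10]
  [∞, 40, ∞]
  [12, 12, 18]
W^⊗3:
  [-24, -18, -18]
  [∞, 60, ∞]
  [4, 10, 10]
W^⊗4:
  [-32, -26, -26]
  [∞, 80, ∞]
  [-4, 2, 2]
Key observation: the optimum is the walk 2->0->0->2->1, with weight 20 + (-8) + (-2) + (-8) = 2.
Optimal value attained by: walk 2->0->0->2->1.
Answer: (W^⊗4)[2][1] = 2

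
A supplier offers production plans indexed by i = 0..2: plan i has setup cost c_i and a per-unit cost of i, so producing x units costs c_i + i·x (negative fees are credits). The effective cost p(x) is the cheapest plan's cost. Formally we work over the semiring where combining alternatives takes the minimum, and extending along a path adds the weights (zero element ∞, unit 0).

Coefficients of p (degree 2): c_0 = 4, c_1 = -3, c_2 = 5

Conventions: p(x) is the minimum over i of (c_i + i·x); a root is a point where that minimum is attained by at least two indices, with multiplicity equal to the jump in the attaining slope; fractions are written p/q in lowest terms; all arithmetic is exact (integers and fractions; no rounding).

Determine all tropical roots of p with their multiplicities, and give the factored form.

hull edge (i=0, c=4) to (i=1, c=-3): slope -7, span 1
hull edge (i=1, c=-3) to (i=2, c=5): slope 8, span 1
Factored form: p(x) = 5 ⊗ (x ⊕ (-8)) ⊗ (x ⊕ 7)
Answer: roots = -8 (mult 1), 7 (mult 1)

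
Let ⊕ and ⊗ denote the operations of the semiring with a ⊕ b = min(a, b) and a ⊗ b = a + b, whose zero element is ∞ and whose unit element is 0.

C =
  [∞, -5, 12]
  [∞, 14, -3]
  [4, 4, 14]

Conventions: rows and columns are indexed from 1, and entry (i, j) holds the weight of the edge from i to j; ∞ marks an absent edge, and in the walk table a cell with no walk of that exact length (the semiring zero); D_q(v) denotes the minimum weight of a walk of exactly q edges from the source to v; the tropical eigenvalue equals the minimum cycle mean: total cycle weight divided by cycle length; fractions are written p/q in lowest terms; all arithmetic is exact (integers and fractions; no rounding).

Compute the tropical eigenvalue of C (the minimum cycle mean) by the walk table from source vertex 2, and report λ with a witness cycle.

q=0: [∞, 0, ∞]
q=1: [∞, 14, -3]
q=2: [1, 1, 11]
q=3: [15, -4, -2]
Optimal cycle mean attained by: cycle 1->2->3->1, total (-5) + (-3) + 4, length 3.
Answer: λ = -4/3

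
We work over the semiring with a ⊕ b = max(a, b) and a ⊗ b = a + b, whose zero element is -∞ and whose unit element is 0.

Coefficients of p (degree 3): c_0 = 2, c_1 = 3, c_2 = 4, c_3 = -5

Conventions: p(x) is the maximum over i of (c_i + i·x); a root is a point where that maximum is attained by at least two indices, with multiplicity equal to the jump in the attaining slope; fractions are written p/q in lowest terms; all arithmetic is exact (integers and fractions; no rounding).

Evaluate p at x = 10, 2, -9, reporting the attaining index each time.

p(10) = max(2+0·10=2, 3+1·10=13, 4+2·10=24, -5+3·10=25) = 25 (attained by i=3)
p(2) = max(2+0·2=2, 3+1·2=5, 4+2·2=8, -5+3·2=1) = 8 (attained by i=2)
p(-9) = max(2+0·(-9)=2, 3+1·(-9)=-6, 4+2·(-9)=-14, -5+3·(-9)=-32) = 2 (attained by i=0)
Answer: p(10) = 25; p(2) = 8; p(-9) = 2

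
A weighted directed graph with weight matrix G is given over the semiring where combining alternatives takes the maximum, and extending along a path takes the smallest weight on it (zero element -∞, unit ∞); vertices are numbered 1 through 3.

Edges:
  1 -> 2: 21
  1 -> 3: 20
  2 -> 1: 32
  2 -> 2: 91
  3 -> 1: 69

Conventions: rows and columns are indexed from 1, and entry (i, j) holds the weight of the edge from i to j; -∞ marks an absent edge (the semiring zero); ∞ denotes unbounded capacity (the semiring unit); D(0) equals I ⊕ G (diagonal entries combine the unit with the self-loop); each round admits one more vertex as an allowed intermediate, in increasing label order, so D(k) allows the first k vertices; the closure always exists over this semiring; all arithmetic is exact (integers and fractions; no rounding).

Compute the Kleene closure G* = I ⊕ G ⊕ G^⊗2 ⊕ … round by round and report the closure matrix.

D(0):
  [∞, 21, 20]
  [32, ∞, -∞]
  [69, -∞, ∞]
D(1):
  [∞, 21, 20]
  [32, ∞, 20]
  [69, 21, ∞]
D(2):
  [∞, 21, 20]
  [32, ∞, 20]
  [69, 21, ∞]
D(3):
  [∞, 21, 20]
  [32, ∞, 20]
  [69, 21, ∞]
Answer: G* = [[∞, 21, 20], [32, ∞, 20], [69, 21, ∞]]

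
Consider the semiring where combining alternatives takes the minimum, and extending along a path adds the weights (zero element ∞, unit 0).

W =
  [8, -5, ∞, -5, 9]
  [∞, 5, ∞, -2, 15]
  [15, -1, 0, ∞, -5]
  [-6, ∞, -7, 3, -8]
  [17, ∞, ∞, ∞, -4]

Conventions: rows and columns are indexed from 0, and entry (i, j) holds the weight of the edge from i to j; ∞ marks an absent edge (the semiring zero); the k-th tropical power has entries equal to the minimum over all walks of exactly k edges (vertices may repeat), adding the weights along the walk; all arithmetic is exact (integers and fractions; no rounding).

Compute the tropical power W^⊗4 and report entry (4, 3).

W^⊗2:
  [-11, 0, -12, -7, -13]
  [-8, 10, -9, 1, -10]
  [12, -1, 0, -3, -9]
  [-3, -11, -7, -11, -12]
  [13, 12, ∞, 12, -8]
W^⊗3:
  [-13, -16, -14, -16, -17]
  [-5, -13, -9, -13, -14]
  [-9, -1, -10, -3, -13]
  [-17, -8, -18, -13, -19]
  [6, 8, 5, 8, -12]
W^⊗4:
  [-22, -18, -23, -18, -24]
  [-19, -10, -20, -15, -21]
  [-9, -14, -10, -14, -17]
  [-19, -22, -20, -22, -23]
  [2, 1, 1, 1, -16]
Key observation: the optimum is the walk 4->0->3->0->3, with weight 17 + (-5) + (-6) + (-5) = 1.
Optimal value attained by: walk 4->0->3->0->3.
Answer: (W^⊗4)[4][3] = 1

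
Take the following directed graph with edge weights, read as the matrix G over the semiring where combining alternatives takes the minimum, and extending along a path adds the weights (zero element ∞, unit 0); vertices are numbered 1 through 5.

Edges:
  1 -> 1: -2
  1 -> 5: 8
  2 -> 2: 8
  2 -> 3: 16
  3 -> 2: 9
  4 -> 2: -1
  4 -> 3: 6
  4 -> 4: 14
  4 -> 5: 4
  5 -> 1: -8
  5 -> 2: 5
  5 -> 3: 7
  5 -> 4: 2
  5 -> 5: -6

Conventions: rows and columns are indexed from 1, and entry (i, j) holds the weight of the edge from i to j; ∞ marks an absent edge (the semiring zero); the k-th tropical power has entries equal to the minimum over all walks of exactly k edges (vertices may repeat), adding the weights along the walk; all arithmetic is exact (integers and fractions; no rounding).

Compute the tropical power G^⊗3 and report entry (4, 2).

G^⊗2:
  [-4, 13, 15, 10, 2]
  [∞, 16, 24, ∞, ∞]
  [∞, 17, 25, ∞, ∞]
  [-4, 7, 11, 6, -2]
  [-14, -1, 1, -4, -12]
G^⊗3:
  [-6, 7, 9, 4, -4]
  [∞, 24, 32, ∞, ∞]
  [∞, 25, 33, ∞, ∞]
  [-10, 3, 5, 0, -8]
  [-20, -7, -5, -10, -18]
Key observation: the optimum is the walk 4->5->5->2, with weight 4 + (-6) + 5 = 3.
Optimal value attained by: walk 4->5->5->2.
Answer: (G^⊗3)[4][2] = 3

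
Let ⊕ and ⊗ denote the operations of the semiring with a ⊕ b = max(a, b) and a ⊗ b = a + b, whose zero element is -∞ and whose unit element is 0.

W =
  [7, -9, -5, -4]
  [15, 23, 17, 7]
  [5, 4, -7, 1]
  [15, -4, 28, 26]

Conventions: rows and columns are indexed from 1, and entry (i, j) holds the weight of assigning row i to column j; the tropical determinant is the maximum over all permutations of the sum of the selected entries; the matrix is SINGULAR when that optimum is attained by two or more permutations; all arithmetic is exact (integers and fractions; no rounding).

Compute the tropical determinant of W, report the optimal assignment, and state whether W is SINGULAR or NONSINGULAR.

σ = (1, 2, 3, 4): 7 + 23 + (-7) + 26 = 49
σ = (1, 2, 4, 3): 7 + 23 + 1 + 28 = 59
σ = (1, 3, 2, 4): 7 + 17 + 4 + 26 = 54
σ = (1, 3, 4, 2): 7 + 17 + 1 + (-4) = 21
σ = (1, 4, 2, 3): 7 + 7 + 4 + 28 = 46
σ = (1, 4, 3, 2): 7 + 7 + (-7) + (-4) = 3
σ = (2, 1, 3, 4): (-9) + 15 + (-7) + 26 = 25
σ = (2, 1, 4, 3): (-9) + 15 + 1 + 28 = 35
σ = (2, 3, 1, 4): (-9) + 17 + 5 + 26 = 39
σ = (2, 3, 4, 1): (-9) + 17 + 1 + 15 = 24
σ = (2, 4, 1, 3): (-9) + 7 + 5 + 28 = 31
σ = (2, 4, 3, 1): (-9) + 7 + (-7) + 15 = 6
σ = (3, 1, 2, 4): (-5) + 15 + 4 + 26 = 40
σ = (3, 1, 4, 2): (-5) + 15 + 1 + (-4) = 7
σ = (3, 2, 1, 4): (-5) + 23 + 5 + 26 = 49
σ = (3, 2, 4, 1): (-5) + 23 + 1 + 15 = 34
σ = (3, 4, 1, 2): (-5) + 7 + 5 + (-4) = 3
σ = (3, 4, 2, 1): (-5) + 7 + 4 + 15 = 21
σ = (4, 1, 2, 3): (-4) + 15 + 4 + 28 = 43
σ = (4, 1, 3, 2): (-4) + 15 + (-7) + (-4) = 0
σ = (4, 2, 1, 3): (-4) + 23 + 5 + 28 = 52
σ = (4, 2, 3, 1): (-4) + 23 + (-7) + 15 = 27
σ = (4, 3, 1, 2): (-4) + 17 + 5 + (-4) = 14
σ = (4, 3, 2, 1): (-4) + 17 + 4 + 15 = 32
Optimal value attained by: σ = (1, 2, 4, 3).
Answer: det⊕(W) = 59; verdict: NONSINGULAR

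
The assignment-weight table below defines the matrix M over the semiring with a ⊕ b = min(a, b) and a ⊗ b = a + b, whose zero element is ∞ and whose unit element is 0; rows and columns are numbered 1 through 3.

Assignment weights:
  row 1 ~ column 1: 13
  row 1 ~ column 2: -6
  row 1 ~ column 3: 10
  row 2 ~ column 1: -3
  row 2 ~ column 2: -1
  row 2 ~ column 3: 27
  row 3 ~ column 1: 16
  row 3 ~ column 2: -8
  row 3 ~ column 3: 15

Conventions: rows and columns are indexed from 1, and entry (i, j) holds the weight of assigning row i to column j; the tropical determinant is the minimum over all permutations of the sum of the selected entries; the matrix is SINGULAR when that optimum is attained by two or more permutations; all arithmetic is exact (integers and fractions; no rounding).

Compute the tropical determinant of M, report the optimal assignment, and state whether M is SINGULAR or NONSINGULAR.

σ = (1, 2, 3): 13 + (-1) + 15 = 27
σ = (1, 3, 2): 13 + 27 + (-8) = 32
σ = (2, 1, 3): (-6) + (-3) + 15 = 6
σ = (2, 3, 1): (-6) + 27 + 16 = 37
σ = (3, 1, 2): 10 + (-3) + (-8) = -1
σ = (3, 2, 1): 10 + (-1) + 16 = 25
Optimal value attained by: σ = (3, 1, 2).
Answer: det⊕(M) = -1; verdict: NONSINGULAR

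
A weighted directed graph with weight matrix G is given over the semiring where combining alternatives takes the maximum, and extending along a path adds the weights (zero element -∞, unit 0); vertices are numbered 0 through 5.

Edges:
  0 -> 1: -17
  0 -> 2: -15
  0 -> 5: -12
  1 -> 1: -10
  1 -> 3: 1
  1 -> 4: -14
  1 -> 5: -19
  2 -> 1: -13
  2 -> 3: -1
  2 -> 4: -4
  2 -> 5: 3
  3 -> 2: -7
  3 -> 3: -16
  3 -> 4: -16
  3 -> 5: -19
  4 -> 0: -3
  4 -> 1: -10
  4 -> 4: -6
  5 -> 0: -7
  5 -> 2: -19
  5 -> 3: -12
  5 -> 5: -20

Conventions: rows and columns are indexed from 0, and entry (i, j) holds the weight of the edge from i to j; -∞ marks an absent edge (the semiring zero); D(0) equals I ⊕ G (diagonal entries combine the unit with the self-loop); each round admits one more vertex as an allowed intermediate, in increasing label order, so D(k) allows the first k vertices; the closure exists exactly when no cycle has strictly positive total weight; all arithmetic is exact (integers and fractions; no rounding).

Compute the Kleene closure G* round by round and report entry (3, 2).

D(0):
  [0, -17, -15, -∞, -∞, -12]
  [-∞, 0, -∞, 1, -14, -19]
  [-∞, -13, 0, -1, -4, 3]
  [-∞, -∞, -7, 0, -16, -19]
  [-3, -10, -∞, -∞, 0, -∞]
  [-7, -∞, -19, -12, -∞, 0]
D(1):
  [0, -17, -15, -∞, -∞, -12]
  [-∞, 0, -∞, 1, -14, -19]
  [-∞, -13, 0, -1, -4, 3]
  [-∞, -∞, -7, 0, -16, -19]
  [-3, -10, -18, -∞, 0, -15]
  [-7, -24, -19, -12, -∞, 0]
D(2):
  [0, -17, -15, -16, -31, -12]
  [-∞, 0, -∞, 1, -14, -19]
  [-∞, -13, 0, -1, -4, 3]
  [-∞, -∞, -7, 0, -16, -19]
  [-3, -10, -18, -9, 0, -15]
  [-7, -24, -19, -12, -38, 0]
D(3):
  [0, -17, -15, -16, -19, -12]
  [-∞, 0, -∞, 1, -14, -19]
  [-∞, -13, 0, -1, -4, 3]
  [-∞, -20, -7, 0, -11, -4]
  [-3, -10, -18, -9, 0, -15]
  [-7, -24, -19, -12, -23, 0]
D(4):
  [0, -17, -15, -16, -19, -12]
  [-∞, 0, -6, 1, -10, -3]
  [-∞, -13, 0, -1, -4, 3]
  [-∞, -20, -7, 0, -11, -4]
  [-3, -10, -16, -9, 0, -13]
  [-7, -24, -19, -12, -23, 0]
D(5):
  [0, -17, -15, -16, -19, -12]
  [-13, 0, -6, 1, -10, -3]
  [-7, -13, 0, -1, -4, 3]
  [-14, -20, -7, 0, -11, -4]
  [-3, -10, -16, -9, 0, -13]
  [-7, -24, -19, -12, -23, 0]
D(6):
  [0, -17, -15, -16, -19, -12]
  [-10, 0, -6, 1, -10, -3]
  [-4, -13, 0, -1, -4, 3]
  [-11, -20, -7, 0, -11, -4]
  [-3, -10, -16, -9, 0, -13]
  [-7, -24, -19, -12, -23, 0]
Answer: G*[3][2] = -7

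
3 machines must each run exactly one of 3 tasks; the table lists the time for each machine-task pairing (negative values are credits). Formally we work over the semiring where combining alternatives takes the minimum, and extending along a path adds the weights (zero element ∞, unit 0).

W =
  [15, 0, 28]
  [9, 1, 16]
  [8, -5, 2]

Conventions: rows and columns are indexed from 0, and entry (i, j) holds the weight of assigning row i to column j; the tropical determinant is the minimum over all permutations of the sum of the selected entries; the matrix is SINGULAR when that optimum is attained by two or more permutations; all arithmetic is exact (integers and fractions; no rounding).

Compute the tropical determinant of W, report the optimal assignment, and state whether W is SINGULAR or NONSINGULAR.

σ = (0, 1, 2): 15 + 1 + 2 = 18
σ = (0, 2, 1): 15 + 16 + (-5) = 26
σ = (1, 0, 2): 0 + 9 + 2 = 11
σ = (1, 2, 0): 0 + 16 + 8 = 24
σ = (2, 0, 1): 28 + 9 + (-5) = 32
σ = (2, 1, 0): 28 + 1 + 8 = 37
Optimal value attained by: σ = (1, 0, 2).
Answer: det⊕(W) = 11; verdict: NONSINGULAR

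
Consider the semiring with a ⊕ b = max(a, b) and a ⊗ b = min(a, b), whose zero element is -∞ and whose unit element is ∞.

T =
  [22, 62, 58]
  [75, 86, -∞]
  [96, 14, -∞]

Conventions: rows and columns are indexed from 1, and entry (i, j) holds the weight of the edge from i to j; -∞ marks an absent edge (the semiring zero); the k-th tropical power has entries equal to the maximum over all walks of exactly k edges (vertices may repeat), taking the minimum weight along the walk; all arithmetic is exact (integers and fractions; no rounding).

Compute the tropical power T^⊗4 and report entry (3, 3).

T^⊗2:
  [62, 62, 22]
  [75, 86, 58]
  [22, 62, 58]
T^⊗3:
  [62, 62, 58]
  [75, 86, 58]
  [62, 62, 22]
T^⊗4:
  [62, 62, 58]
  [75, 86, 58]
  [62, 62, 58]
Key observation: the optimum is the walk 3->1->2->1->3, with weight 96 min 62 min 75 min 58 = 58.
Optimal value attained by: walk 3->1->2->1->3.
Answer: (T^⊗4)[3][3] = 58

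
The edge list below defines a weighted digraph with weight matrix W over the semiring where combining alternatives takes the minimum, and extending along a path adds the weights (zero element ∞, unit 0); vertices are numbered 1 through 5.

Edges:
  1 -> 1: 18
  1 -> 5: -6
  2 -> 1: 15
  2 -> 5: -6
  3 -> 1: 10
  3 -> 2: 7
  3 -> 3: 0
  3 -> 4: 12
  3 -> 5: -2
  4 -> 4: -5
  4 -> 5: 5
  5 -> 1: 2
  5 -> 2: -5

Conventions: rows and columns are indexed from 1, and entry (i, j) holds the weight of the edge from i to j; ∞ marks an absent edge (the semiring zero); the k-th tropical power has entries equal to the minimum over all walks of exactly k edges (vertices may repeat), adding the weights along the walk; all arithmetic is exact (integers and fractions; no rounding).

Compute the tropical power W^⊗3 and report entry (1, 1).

W^⊗2:
  [-4, -11, ∞, ∞, 12]
  [-4, -11, ∞, ∞, 9]
  [0, -7, 0, 7, -2]
  [7, 0, ∞, -10, 0]
  [10, ∞, ∞, ∞, -11]
W^⊗3:
  [4, 7, ∞, ∞, -17]
  [4, 4, ∞, ∞, -17]
  [0, -7, 0, 2, -13]
  [2, -5, ∞, -15, -6]
  [-9, -16, ∞, ∞, 4]
Key observation: the optimum is the walk 1->5->2->1, with weight (-6) + (-5) + 15 = 4.
Optimal value attained by: walk 1->5->2->1.
Answer: (W^⊗3)[1][1] = 4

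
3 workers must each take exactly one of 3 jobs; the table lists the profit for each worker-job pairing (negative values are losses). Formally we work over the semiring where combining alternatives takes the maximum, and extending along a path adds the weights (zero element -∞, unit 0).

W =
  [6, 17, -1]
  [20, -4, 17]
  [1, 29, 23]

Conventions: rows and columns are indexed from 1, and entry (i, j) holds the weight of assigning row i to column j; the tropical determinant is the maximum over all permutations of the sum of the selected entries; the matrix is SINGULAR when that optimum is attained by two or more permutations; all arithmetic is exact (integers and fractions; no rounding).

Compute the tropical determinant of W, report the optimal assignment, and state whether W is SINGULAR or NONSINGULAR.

σ = (1, 2, 3): 6 + (-4) + 23 = 25
σ = (1, 3, 2): 6 + 17 + 29 = 52
σ = (2, 1, 3): 17 + 20 + 23 = 60
σ = (2, 3, 1): 17 + 17 + 1 = 35
σ = (3, 1, 2): (-1) + 20 + 29 = 48
σ = (3, 2, 1): (-1) + (-4) + 1 = -4
Optimal value attained by: σ = (2, 1, 3).
Answer: det⊕(W) = 60; verdict: NONSINGULAR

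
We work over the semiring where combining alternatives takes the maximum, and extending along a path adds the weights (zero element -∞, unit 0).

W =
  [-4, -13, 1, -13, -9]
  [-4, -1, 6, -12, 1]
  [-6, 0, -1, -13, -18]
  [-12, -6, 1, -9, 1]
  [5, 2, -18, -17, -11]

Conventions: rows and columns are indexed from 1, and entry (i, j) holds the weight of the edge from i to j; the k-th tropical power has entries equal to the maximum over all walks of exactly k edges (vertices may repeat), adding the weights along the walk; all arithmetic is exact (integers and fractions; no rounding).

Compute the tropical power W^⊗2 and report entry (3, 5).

W^⊗2:
  [-4, 1, 0, -12, -12]
  [6, 6, 5, -7, 0]
  [-4, -1, 6, -12, 1]
  [6, 3, 0, -12, -5]
  [1, 1, 8, -8, 3]
Key observation: the optimum is the walk 3->2->5, with weight 0 + 1 = 1.
Optimal value attained by: walk 3->2->5.
Answer: (W^⊗2)[3][5] = 1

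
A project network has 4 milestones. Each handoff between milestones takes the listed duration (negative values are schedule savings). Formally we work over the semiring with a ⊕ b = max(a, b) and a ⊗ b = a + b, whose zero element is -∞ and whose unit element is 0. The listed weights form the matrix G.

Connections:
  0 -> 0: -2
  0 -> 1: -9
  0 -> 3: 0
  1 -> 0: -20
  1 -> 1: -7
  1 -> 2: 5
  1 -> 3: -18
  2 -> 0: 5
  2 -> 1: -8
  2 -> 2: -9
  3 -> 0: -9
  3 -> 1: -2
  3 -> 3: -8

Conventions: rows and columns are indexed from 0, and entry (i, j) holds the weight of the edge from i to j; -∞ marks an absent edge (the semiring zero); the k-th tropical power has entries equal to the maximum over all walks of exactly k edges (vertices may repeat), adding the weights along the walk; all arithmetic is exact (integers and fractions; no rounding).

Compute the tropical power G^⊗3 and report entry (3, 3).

G^⊗2:
  [-4, -2, -4, -2]
  [10, -3, -2, -20]
  [3, -4, -3, 5]
  [-11, -9, 3, -9]
G^⊗3:
  [1, -4, 3, -4]
  [8, 1, 2, 10]
  [2, 3, 1, 3]
  [8, -5, -4, -11]
Key observation: the optimum is the walk 3->0->0->3, with weight (-9) + (-2) + 0 = -11.
Optimal value attained by: walk 3->0->0->3.
Answer: (G^⊗3)[3][3] = -11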